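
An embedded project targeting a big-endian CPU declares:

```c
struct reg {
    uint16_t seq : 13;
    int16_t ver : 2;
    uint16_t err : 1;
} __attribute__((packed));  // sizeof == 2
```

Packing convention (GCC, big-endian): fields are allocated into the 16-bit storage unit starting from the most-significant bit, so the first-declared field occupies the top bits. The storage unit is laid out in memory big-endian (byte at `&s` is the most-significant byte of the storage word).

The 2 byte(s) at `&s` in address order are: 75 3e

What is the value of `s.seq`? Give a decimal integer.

[0]=0x75 [1]=0x3e (big-endian) → word 0x753e
seq [3+:13] = (word>>3) & 0x1fff = 3751  ←
ver [1+:2] = (word>>1) & 0x3 = 3
err [0+:1] = (word>>0) & 0x1 = 0

3751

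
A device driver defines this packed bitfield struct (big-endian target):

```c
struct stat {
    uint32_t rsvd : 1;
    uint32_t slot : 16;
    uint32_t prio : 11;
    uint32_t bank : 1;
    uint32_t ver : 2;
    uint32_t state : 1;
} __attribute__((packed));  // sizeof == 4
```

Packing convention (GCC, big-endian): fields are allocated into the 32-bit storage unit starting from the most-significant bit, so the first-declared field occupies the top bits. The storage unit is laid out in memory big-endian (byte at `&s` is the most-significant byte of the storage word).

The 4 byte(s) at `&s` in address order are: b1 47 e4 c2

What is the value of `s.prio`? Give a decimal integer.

1612

[0]=0xb1 [1]=0x47 [2]=0xe4 [3]=0xc2 (big-endian) → word 0xb147e4c2
rsvd:1 @ bit 31 → (0xb147e4c2>>31)&0x1 = 0x1
slot:16 @ bit 15 → (0xb147e4c2>>15)&0xffff = 0x628f
prio:11 @ bit 4 → (0xb147e4c2>>4)&0x7ff = 0x64c  ←
bank:1 @ bit 3 → (0xb147e4c2>>3)&0x1 = 0x0
ver:2 @ bit 1 → (0xb147e4c2>>1)&0x3 = 0x1
state:1 @ bit 0 → (0xb147e4c2>>0)&0x1 = 0x0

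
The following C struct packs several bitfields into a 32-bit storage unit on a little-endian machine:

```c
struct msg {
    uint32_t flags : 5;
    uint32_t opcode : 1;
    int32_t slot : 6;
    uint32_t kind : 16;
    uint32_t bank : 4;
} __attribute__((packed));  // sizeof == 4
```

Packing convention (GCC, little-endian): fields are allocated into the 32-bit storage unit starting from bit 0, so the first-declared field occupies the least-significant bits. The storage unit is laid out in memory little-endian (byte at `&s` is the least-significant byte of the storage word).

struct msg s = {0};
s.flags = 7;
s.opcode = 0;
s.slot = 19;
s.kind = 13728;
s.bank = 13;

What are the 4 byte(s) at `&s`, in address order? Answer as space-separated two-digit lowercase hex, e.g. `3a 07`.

c7 04 5a d3

flags:5 = 7 → 0x7 << 0 → word 0x00000007
opcode:1 = 0 → 0x0 << 5 → word 0x00000007
slot:6 = 19 → 0x13 << 6 → word 0x000004c7
kind:16 = 13728 → 0x35a0 << 12 → word 0x035a04c7
bank:4 = 13 → 0xd << 28 → word 0xd35a04c7
word = 0xd35a04c7 → little-endian bytes:
  [0]=0xc7  [1]=0x04  [2]=0x5a  [3]=0xd3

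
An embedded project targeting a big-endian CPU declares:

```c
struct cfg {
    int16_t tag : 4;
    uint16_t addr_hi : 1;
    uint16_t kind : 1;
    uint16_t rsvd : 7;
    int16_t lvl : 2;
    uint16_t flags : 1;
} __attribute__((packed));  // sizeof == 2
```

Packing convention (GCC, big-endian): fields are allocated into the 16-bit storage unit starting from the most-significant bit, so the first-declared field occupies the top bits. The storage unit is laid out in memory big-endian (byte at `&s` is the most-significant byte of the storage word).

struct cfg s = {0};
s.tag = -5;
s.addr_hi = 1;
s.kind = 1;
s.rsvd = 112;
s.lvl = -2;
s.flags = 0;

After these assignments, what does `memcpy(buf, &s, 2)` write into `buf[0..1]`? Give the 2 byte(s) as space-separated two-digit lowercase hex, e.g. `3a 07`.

tag:4 = -5 → 0xb << 12 → word 0xb000
addr_hi:1 = 1 → 0x1 << 11 → word 0xb800
kind:1 = 1 → 0x1 << 10 → word 0xbc00
rsvd:7 = 112 → 0x70 << 3 → word 0xbf80
lvl:2 = -2 → 0x2 << 1 → word 0xbf84
flags:1 = 0 → 0x0 << 0 → word 0xbf84
word = 0xbf84 → big-endian bytes:
  [0]=0xbf  [1]=0x84

bf 84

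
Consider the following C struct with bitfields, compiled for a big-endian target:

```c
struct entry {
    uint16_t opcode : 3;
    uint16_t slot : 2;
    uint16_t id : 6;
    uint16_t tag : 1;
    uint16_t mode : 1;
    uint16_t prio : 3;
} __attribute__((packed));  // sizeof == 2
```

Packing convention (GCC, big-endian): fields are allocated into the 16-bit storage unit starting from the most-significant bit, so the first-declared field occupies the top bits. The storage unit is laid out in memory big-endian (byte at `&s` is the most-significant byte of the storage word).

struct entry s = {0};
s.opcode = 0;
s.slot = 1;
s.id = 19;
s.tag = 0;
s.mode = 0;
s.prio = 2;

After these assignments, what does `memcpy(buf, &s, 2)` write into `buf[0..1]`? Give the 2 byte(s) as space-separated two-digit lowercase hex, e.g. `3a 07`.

[13+:3] opcode=0 & 0x7 = 0x0; word=0x0000
[11+:2] slot=1 & 0x3 = 0x1; word=0x0800
[5+:6] id=19 & 0x3f = 0x13; word=0x0a60
[4+:1] tag=0 & 0x1 = 0x0; word=0x0a60
[3+:1] mode=0 & 0x1 = 0x0; word=0x0a60
[0+:3] prio=2 & 0x7 = 0x2; word=0x0a62
word = 0x0a62 → big-endian bytes:
  [0]=0x0a  [1]=0x62

0a 62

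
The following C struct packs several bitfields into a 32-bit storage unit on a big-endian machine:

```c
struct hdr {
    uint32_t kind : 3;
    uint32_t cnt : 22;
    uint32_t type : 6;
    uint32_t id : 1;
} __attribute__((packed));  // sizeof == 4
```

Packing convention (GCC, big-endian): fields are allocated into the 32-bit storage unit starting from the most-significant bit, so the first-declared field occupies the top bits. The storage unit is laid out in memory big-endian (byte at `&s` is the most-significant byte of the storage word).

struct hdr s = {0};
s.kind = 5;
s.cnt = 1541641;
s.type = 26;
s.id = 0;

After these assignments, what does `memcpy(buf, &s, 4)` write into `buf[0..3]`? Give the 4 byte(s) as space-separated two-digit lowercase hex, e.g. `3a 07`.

ab c3 04 b4

kind (3b) val=5 bits=0x5 at bit 29: 0xa0000000
cnt (22b) val=1541641 bits=0x178609 at bit 7: 0xabc30480
type (6b) val=26 bits=0x1a at bit 1: 0xabc304b4
id (1b) val=0 bits=0x0 at bit 0: 0xabc304b4
word = 0xabc304b4 → big-endian bytes:
  [0]=0xab  [1]=0xc3  [2]=0x04  [3]=0xb4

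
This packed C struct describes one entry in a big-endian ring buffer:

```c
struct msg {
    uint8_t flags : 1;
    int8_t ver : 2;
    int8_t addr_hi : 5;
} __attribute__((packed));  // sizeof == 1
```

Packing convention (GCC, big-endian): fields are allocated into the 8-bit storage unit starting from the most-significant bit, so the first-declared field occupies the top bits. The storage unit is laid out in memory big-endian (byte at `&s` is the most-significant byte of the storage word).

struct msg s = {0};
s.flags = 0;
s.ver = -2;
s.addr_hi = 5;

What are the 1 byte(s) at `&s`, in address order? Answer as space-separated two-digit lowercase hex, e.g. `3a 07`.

[7+:1] flags=0 & 0x1 = 0x0; word=0x00
[5+:2] ver=-2 & 0x3 = 0x2; word=0x40
[0+:5] addr_hi=5 & 0x1f = 0x5; word=0x45
word = 0x45 → big-endian bytes:
  [0]=0x45

45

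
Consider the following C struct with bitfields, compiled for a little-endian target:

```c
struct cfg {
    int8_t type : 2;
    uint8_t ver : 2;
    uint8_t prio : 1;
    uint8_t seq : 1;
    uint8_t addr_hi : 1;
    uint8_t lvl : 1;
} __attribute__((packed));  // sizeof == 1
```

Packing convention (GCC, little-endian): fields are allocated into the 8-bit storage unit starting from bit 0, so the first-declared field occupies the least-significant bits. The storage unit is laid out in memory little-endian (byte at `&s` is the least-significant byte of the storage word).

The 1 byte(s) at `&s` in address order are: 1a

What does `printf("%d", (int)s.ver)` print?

2

[0]=0x1a (little-endian) → word 0x1a
type [0+:2] = (word>>0) & 0x3 = 2
ver [2+:2] = (word>>2) & 0x3 = 2  ←
prio [4+:1] = (word>>4) & 0x1 = 1
seq [5+:1] = (word>>5) & 0x1 = 0
addr_hi [6+:1] = (word>>6) & 0x1 = 0
lvl [7+:1] = (word>>7) & 0x1 = 0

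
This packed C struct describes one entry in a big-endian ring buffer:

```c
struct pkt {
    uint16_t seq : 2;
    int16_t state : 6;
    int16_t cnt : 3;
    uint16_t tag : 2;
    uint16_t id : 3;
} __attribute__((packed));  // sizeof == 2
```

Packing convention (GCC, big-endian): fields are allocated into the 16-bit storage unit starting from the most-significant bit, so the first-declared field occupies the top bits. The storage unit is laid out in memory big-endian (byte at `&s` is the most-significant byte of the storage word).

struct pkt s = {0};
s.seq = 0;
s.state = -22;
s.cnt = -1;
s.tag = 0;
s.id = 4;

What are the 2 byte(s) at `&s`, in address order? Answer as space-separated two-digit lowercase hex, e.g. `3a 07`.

[14+:2] seq=0 & 0x3 = 0x0; word=0x0000
[8+:6] state=-22 & 0x3f = 0x2a; word=0x2a00
[5+:3] cnt=-1 & 0x7 = 0x7; word=0x2ae0
[3+:2] tag=0 & 0x3 = 0x0; word=0x2ae0
[0+:3] id=4 & 0x7 = 0x4; word=0x2ae4
word = 0x2ae4 → big-endian bytes:
  [0]=0x2a  [1]=0xe4

2a e4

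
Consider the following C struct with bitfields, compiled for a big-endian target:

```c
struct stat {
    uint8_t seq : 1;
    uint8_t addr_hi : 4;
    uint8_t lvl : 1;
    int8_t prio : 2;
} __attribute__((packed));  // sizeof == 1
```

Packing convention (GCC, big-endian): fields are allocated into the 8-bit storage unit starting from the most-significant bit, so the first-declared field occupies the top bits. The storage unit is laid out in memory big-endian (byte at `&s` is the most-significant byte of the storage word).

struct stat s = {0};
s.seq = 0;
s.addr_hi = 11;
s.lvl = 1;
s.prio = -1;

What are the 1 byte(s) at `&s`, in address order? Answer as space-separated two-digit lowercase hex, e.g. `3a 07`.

5f

seq:1 = 0 → 0x0 << 7 → word 0x00
addr_hi:4 = 11 → 0xb << 3 → word 0x58
lvl:1 = 1 → 0x1 << 2 → word 0x5c
prio:2 = -1 → 0x3 << 0 → word 0x5f
word = 0x5f → big-endian bytes:
  [0]=0x5f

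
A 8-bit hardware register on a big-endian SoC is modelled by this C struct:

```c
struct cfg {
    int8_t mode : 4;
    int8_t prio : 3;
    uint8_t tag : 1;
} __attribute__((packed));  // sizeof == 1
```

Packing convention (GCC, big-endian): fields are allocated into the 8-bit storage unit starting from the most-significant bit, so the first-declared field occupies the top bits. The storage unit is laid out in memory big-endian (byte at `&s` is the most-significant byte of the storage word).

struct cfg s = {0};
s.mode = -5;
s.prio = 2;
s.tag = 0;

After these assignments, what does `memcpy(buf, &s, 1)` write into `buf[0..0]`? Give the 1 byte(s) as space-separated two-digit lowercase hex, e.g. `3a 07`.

mode (4b) val=-5 bits=0xb at bit 4: 0xb0
prio (3b) val=2 bits=0x2 at bit 1: 0xb4
tag (1b) val=0 bits=0x0 at bit 0: 0xb4
word = 0xb4 → big-endian bytes:
  [0]=0xb4

b4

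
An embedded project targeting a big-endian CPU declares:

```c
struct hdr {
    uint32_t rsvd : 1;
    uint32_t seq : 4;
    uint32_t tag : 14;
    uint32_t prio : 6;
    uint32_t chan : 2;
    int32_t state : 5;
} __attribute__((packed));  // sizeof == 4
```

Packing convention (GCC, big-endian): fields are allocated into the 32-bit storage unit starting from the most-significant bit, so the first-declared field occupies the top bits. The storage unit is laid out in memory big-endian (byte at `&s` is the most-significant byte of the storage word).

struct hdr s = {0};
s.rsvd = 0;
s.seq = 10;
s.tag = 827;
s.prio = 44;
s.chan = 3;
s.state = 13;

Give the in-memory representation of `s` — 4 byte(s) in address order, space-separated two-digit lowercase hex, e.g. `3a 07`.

50 67 76 6d

rsvd (1b) val=0 bits=0x0 at bit 31: 0x00000000
seq (4b) val=10 bits=0xa at bit 27: 0x50000000
tag (14b) val=827 bits=0x33b at bit 13: 0x50676000
prio (6b) val=44 bits=0x2c at bit 7: 0x50677600
chan (2b) val=3 bits=0x3 at bit 5: 0x50677660
state (5b) val=13 bits=0xd at bit 0: 0x5067766d
word = 0x5067766d → big-endian bytes:
  [0]=0x50  [1]=0x67  [2]=0x76  [3]=0x6d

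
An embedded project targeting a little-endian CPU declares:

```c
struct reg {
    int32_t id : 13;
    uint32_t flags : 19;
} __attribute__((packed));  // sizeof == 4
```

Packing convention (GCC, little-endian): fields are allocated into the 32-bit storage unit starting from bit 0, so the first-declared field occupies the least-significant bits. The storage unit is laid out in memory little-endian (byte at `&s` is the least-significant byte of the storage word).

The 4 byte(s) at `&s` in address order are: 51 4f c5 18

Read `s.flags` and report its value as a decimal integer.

50730

[0]=0x51 [1]=0x4f [2]=0xc5 [3]=0x18 (little-endian) → word 0x18c54f51
id [0+:13] = (word>>0) & 0x1fff = 3921
flags [13+:19] = (word>>13) & 0x7ffff = 50730  ←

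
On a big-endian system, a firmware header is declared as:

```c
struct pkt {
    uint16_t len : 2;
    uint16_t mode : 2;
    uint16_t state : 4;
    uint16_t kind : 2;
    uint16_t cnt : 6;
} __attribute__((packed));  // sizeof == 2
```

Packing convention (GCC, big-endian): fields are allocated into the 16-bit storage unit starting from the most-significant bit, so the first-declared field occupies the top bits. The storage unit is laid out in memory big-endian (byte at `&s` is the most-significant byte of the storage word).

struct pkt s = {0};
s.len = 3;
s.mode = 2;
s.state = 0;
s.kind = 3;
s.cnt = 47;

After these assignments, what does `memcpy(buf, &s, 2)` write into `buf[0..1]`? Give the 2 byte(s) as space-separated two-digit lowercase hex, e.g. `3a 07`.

e0 ef

len:2 = 3 → 0x3 << 14 → word 0xc000
mode:2 = 2 → 0x2 << 12 → word 0xe000
state:4 = 0 → 0x0 << 8 → word 0xe000
kind:2 = 3 → 0x3 << 6 → word 0xe0c0
cnt:6 = 47 → 0x2f << 0 → word 0xe0ef
word = 0xe0ef → big-endian bytes:
  [0]=0xe0  [1]=0xef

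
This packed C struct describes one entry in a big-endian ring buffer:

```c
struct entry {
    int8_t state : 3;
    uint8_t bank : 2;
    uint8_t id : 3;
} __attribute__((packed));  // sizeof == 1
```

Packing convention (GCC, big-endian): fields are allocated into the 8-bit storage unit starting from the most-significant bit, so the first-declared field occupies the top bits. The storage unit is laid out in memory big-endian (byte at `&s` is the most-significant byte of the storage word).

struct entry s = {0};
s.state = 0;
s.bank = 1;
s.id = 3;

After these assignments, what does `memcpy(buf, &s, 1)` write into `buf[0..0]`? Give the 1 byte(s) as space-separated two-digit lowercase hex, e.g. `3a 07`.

0b

[5+:3] state=0 & 0x7 = 0x0; word=0x00
[3+:2] bank=1 & 0x3 = 0x1; word=0x08
[0+:3] id=3 & 0x7 = 0x3; word=0x0b
word = 0x0b → big-endian bytes:
  [0]=0x0b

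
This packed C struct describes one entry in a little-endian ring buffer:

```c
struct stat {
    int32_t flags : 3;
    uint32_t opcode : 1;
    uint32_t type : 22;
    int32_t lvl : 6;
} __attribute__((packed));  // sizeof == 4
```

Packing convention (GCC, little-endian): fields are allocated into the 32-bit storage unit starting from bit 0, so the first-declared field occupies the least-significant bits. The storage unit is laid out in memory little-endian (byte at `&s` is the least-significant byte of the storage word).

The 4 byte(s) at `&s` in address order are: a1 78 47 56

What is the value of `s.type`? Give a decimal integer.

2389898

[0]=0xa1 [1]=0x78 [2]=0x47 [3]=0x56 (little-endian) → word 0x564778a1
flags:3 @ bit 0 → (0x564778a1>>0)&0x7 = 0x1
opcode:1 @ bit 3 → (0x564778a1>>3)&0x1 = 0x0
type:22 @ bit 4 → (0x564778a1>>4)&0x3fffff = 0x24778a  ←
lvl:6 @ bit 26 → (0x564778a1>>26)&0x3f = 0x15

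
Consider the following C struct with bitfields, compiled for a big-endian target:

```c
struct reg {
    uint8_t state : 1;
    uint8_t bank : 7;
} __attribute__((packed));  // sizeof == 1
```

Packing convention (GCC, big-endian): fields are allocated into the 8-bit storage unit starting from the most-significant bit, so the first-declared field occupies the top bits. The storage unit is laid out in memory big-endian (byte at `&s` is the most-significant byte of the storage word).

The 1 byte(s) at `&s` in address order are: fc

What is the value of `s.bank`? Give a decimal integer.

[0]=0xfc (big-endian) → word 0xfc
state:1 @ bit 7 → (0xfc>>7)&0x1 = 0x1
bank:7 @ bit 0 → (0xfc>>0)&0x7f = 0x7c  ←

124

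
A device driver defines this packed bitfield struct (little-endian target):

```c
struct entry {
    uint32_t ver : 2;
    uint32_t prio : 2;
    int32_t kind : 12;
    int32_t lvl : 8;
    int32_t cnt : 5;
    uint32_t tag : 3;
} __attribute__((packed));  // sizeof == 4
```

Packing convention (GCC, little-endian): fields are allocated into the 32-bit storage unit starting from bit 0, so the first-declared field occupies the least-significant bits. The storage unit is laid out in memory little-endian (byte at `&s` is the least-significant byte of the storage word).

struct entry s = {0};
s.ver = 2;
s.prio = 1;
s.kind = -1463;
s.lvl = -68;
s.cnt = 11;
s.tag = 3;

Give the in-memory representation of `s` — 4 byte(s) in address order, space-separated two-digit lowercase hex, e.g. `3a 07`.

96 a4 bc 6b

ver (2b) val=2 bits=0x2 at bit 0: 0x00000002
prio (2b) val=1 bits=0x1 at bit 2: 0x00000006
kind (12b) val=-1463 bits=0xa49 at bit 4: 0x0000a496
lvl (8b) val=-68 bits=0xbc at bit 16: 0x00bca496
cnt (5b) val=11 bits=0xb at bit 24: 0x0bbca496
tag (3b) val=3 bits=0x3 at bit 29: 0x6bbca496
word = 0x6bbca496 → little-endian bytes:
  [0]=0x96  [1]=0xa4  [2]=0xbc  [3]=0x6b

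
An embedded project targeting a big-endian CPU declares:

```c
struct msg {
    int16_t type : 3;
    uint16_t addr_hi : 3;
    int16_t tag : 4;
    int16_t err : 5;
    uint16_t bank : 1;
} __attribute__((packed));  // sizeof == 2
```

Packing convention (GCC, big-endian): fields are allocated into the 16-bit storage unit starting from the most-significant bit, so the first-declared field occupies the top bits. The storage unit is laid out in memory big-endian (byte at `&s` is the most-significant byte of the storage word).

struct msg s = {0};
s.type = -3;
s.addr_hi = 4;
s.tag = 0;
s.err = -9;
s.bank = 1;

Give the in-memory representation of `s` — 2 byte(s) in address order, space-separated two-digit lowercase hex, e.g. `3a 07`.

b0 2f

type (3b) val=-3 bits=0x5 at bit 13: 0xa000
addr_hi (3b) val=4 bits=0x4 at bit 10: 0xb000
tag (4b) val=0 bits=0x0 at bit 6: 0xb000
err (5b) val=-9 bits=0x17 at bit 1: 0xb02e
bank (1b) val=1 bits=0x1 at bit 0: 0xb02f
word = 0xb02f → big-endian bytes:
  [0]=0xb0  [1]=0x2f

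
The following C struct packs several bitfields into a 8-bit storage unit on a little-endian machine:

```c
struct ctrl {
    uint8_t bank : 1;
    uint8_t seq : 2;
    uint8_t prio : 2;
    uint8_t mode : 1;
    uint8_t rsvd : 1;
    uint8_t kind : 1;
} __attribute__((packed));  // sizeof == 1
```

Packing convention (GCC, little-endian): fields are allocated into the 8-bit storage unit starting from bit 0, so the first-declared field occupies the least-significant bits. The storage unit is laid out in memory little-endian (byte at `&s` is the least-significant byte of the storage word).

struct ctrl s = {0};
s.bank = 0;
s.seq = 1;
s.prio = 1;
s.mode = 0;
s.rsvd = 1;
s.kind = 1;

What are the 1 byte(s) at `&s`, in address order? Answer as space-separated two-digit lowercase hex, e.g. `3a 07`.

ca

[0+:1] bank=0 & 0x1 = 0x0; word=0x00
[1+:2] seq=1 & 0x3 = 0x1; word=0x02
[3+:2] prio=1 & 0x3 = 0x1; word=0x0a
[5+:1] mode=0 & 0x1 = 0x0; word=0x0a
[6+:1] rsvd=1 & 0x1 = 0x1; word=0x4a
[7+:1] kind=1 & 0x1 = 0x1; word=0xca
word = 0xca → little-endian bytes:
  [0]=0xca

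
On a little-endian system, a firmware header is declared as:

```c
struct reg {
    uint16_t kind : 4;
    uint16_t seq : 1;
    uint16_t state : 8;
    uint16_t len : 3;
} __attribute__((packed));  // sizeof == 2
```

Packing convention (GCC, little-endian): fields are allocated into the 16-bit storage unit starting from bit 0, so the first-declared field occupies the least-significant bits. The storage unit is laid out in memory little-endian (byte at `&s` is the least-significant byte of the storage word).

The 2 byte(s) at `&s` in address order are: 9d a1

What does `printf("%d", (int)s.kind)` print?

[0]=0x9d [1]=0xa1 (little-endian) → word 0xa19d
kind:4 @ bit 0 → (0xa19d>>0)&0xf = 0xd  ←
seq:1 @ bit 4 → (0xa19d>>4)&0x1 = 0x1
state:8 @ bit 5 → (0xa19d>>5)&0xff = 0xc
len:3 @ bit 13 → (0xa19d>>13)&0x7 = 0x5

13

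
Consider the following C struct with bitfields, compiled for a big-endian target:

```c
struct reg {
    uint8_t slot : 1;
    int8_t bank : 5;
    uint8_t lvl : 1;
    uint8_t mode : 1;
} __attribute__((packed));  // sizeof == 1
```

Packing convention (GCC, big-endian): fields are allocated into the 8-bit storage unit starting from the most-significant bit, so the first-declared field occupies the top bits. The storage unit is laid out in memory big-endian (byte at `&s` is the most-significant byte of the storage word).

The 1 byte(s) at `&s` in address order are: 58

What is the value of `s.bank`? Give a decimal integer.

[0]=0x58 (big-endian) → word 0x58
slot [7+:1] = (word>>7) & 0x1 = 0
bank [2+:5] = (word>>2) & 0x1f = 22  ←
lvl [1+:1] = (word>>1) & 0x1 = 0
mode [0+:1] = (word>>0) & 0x1 = 0
bank signed 5b, MSB=1: 22 - 32 = -10

-10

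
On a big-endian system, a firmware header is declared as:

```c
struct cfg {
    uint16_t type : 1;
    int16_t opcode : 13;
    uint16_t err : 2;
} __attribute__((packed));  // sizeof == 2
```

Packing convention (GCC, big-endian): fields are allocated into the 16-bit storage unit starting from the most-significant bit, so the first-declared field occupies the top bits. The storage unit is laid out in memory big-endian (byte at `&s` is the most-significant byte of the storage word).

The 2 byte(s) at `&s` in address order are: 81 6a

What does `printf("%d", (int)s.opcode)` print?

90

[0]=0x81 [1]=0x6a (big-endian) → word 0x816a
type [15+:1] = (word>>15) & 0x1 = 1
opcode [2+:13] = (word>>2) & 0x1fff = 90  ←
err [0+:2] = (word>>0) & 0x3 = 2
opcode signed 13b, MSB=0: value = 90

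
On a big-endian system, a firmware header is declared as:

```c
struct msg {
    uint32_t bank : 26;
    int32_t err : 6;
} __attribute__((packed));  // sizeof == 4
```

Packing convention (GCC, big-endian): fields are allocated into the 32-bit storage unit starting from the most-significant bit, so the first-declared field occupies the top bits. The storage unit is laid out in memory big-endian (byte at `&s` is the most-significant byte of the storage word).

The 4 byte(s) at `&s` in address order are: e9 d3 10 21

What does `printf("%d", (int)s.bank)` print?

[0]=0xe9 [1]=0xd3 [2]=0x10 [3]=0x21 (big-endian) → word 0xe9d31021
bank [6+:26] = (word>>6) & 0x3ffffff = 61295680  ←
err [0+:6] = (word>>0) & 0x3f = 33

61295680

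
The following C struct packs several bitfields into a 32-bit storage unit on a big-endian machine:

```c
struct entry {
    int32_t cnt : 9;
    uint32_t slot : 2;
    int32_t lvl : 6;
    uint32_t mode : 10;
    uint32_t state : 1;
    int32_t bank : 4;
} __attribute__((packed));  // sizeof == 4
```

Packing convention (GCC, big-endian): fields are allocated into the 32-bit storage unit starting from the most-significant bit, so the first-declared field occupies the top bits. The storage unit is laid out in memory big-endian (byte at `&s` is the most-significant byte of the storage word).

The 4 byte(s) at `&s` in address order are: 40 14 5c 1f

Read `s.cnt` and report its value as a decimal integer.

[0]=0x40 [1]=0x14 [2]=0x5c [3]=0x1f (big-endian) → word 0x40145c1f
cnt:9 @ bit 23 → (0x40145c1f>>23)&0x1ff = 0x80  ←
slot:2 @ bit 21 → (0x40145c1f>>21)&0x3 = 0x0
lvl:6 @ bit 15 → (0x40145c1f>>15)&0x3f = 0x28
mode:10 @ bit 5 → (0x40145c1f>>5)&0x3ff = 0x2e0
state:1 @ bit 4 → (0x40145c1f>>4)&0x1 = 0x1
bank:4 @ bit 0 → (0x40145c1f>>0)&0xf = 0xf
cnt signed 9b, MSB=0: value = 128

128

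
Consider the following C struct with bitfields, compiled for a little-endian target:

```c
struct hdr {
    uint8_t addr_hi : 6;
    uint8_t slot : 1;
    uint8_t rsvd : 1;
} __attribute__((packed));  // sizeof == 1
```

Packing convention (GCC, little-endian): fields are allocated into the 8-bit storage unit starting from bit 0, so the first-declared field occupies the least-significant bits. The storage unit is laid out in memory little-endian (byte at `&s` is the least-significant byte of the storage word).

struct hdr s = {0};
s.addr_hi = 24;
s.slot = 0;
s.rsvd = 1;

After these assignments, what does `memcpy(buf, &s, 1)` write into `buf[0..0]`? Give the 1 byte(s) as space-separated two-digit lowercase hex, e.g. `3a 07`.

98

addr_hi (6b) val=24 bits=0x18 at bit 0: 0x18
slot (1b) val=0 bits=0x0 at bit 6: 0x18
rsvd (1b) val=1 bits=0x1 at bit 7: 0x98
word = 0x98 → little-endian bytes:
  [0]=0x98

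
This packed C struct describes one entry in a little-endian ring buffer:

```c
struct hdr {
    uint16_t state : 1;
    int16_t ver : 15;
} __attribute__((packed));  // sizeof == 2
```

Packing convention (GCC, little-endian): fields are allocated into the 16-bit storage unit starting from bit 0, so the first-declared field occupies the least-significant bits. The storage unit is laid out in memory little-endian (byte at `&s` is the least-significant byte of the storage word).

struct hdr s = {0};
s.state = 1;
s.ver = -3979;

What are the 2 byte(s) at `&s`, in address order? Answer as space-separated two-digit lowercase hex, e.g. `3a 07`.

[0+:1] state=1 & 0x1 = 0x1; word=0x0001
[1+:15] ver=-3979 & 0x7fff = 0x7075; word=0xe0eb
word = 0xe0eb → little-endian bytes:
  [0]=0xeb  [1]=0xe0

eb e0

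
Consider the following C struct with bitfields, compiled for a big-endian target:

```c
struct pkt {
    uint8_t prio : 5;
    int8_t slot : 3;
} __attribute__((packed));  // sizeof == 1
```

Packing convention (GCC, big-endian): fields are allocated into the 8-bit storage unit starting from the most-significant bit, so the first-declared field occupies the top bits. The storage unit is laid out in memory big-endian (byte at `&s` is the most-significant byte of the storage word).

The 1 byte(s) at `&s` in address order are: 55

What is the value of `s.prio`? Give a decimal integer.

10

[0]=0x55 (big-endian) → word 0x55
prio [3+:5] = (word>>3) & 0x1f = 10  ←
slot [0+:3] = (word>>0) & 0x7 = 5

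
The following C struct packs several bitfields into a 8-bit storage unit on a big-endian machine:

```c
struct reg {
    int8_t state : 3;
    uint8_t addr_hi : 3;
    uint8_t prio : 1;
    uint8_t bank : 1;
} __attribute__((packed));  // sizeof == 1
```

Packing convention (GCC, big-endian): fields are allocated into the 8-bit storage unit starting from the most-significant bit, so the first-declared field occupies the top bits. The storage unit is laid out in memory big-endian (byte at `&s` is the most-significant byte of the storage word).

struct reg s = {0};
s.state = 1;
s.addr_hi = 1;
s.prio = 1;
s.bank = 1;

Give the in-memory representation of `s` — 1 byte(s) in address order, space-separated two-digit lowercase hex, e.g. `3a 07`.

27

state:3 = 1 → 0x1 << 5 → word 0x20
addr_hi:3 = 1 → 0x1 << 2 → word 0x24
prio:1 = 1 → 0x1 << 1 → word 0x26
bank:1 = 1 → 0x1 << 0 → word 0x27
word = 0x27 → big-endian bytes:
  [0]=0x27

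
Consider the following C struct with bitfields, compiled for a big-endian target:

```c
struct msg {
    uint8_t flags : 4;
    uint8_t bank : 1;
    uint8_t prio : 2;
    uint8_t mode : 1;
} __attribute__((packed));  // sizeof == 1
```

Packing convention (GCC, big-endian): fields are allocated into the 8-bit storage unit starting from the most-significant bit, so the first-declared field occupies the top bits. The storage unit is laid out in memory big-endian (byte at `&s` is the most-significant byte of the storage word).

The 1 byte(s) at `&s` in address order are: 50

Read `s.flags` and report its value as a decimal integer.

5

[0]=0x50 (big-endian) → word 0x50
flags [4+:4] = (word>>4) & 0xf = 5  ←
bank [3+:1] = (word>>3) & 0x1 = 0
prio [1+:2] = (word>>1) & 0x3 = 0
mode [0+:1] = (word>>0) & 0x1 = 0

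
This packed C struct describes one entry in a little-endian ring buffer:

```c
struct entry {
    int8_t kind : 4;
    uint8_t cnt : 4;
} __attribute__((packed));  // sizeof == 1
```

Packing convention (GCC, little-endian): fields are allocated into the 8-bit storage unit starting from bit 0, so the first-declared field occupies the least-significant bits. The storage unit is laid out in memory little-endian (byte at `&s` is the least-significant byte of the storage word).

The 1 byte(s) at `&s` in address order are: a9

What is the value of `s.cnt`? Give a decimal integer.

[0]=0xa9 (little-endian) → word 0xa9
kind:4 @ bit 0 → (0xa9>>0)&0xf = 0x9
cnt:4 @ bit 4 → (0xa9>>4)&0xf = 0xa  ←

10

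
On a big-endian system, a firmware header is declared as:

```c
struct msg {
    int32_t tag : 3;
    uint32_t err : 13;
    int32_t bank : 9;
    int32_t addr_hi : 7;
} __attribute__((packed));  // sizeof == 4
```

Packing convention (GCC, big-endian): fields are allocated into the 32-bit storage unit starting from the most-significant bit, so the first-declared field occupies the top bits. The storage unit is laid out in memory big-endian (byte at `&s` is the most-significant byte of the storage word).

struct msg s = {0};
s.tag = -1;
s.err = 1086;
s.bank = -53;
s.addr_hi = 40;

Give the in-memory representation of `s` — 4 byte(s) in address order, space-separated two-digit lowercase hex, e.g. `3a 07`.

e4 3e e5 a8

[29+:3] tag=-1 & 0x7 = 0x7; word=0xe0000000
[16+:13] err=1086 & 0x1fff = 0x43e; word=0xe43e0000
[7+:9] bank=-53 & 0x1ff = 0x1cb; word=0xe43ee580
[0+:7] addr_hi=40 & 0x7f = 0x28; word=0xe43ee5a8
word = 0xe43ee5a8 → big-endian bytes:
  [0]=0xe4  [1]=0x3e  [2]=0xe5  [3]=0xa8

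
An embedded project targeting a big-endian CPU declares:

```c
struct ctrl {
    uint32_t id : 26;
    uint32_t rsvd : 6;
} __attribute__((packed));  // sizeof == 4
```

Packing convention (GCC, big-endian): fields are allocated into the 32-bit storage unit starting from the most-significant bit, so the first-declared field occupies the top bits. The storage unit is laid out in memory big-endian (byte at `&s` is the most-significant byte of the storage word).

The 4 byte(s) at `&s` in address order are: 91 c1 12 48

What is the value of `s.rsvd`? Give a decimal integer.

[0]=0x91 [1]=0xc1 [2]=0x12 [3]=0x48 (big-endian) → word 0x91c11248
id:26 @ bit 6 → (0x91c11248>>6)&0x3ffffff = 0x2470449
rsvd:6 @ bit 0 → (0x91c11248>>0)&0x3f = 0x8  ←

8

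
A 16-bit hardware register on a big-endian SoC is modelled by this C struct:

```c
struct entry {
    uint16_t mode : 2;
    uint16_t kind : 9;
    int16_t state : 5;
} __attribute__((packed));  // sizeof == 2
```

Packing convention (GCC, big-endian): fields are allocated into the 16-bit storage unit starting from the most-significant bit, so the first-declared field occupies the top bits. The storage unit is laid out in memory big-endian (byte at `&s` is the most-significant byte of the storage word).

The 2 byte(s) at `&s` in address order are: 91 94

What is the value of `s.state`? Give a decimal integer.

-12

[0]=0x91 [1]=0x94 (big-endian) → word 0x9194
mode:2 @ bit 14 → (0x9194>>14)&0x3 = 0x2
kind:9 @ bit 5 → (0x9194>>5)&0x1ff = 0x8c
state:5 @ bit 0 → (0x9194>>0)&0x1f = 0x14  ←
state signed 5b, MSB=1: 20 - 32 = -12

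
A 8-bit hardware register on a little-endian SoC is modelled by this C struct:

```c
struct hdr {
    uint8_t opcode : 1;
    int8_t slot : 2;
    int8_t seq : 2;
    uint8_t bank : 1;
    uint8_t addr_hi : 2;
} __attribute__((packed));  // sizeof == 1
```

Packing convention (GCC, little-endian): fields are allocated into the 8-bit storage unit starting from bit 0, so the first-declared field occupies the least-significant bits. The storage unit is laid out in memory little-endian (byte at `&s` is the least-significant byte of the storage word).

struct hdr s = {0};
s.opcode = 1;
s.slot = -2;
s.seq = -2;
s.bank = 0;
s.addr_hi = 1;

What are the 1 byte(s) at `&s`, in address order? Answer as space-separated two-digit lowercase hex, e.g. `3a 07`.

55

opcode:1 = 1 → 0x1 << 0 → word 0x01
slot:2 = -2 → 0x2 << 1 → word 0x05
seq:2 = -2 → 0x2 << 3 → word 0x15
bank:1 = 0 → 0x0 << 5 → word 0x15
addr_hi:2 = 1 → 0x1 << 6 → word 0x55
word = 0x55 → little-endian bytes:
  [0]=0x55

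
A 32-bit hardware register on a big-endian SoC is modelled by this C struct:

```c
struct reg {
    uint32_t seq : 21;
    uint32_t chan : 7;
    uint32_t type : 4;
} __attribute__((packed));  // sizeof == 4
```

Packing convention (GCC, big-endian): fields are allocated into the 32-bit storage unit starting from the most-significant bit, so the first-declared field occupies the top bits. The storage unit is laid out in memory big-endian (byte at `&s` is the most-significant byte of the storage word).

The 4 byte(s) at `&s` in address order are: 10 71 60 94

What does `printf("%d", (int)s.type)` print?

[0]=0x10 [1]=0x71 [2]=0x60 [3]=0x94 (big-endian) → word 0x10716094
seq:21 @ bit 11 → (0x10716094>>11)&0x1fffff = 0x20e2c
chan:7 @ bit 4 → (0x10716094>>4)&0x7f = 0x9
type:4 @ bit 0 → (0x10716094>>0)&0xf = 0x4  ←

4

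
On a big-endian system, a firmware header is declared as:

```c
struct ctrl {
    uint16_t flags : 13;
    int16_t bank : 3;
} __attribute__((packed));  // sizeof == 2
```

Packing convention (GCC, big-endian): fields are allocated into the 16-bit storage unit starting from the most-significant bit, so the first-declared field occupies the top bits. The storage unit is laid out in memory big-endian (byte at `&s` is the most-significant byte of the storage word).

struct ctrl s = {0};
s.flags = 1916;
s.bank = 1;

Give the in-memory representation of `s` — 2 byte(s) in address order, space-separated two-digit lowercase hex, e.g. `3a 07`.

flags (13b) val=1916 bits=0x77c at bit 3: 0x3be0
bank (3b) val=1 bits=0x1 at bit 0: 0x3be1
word = 0x3be1 → big-endian bytes:
  [0]=0x3b  [1]=0xe1

3b e1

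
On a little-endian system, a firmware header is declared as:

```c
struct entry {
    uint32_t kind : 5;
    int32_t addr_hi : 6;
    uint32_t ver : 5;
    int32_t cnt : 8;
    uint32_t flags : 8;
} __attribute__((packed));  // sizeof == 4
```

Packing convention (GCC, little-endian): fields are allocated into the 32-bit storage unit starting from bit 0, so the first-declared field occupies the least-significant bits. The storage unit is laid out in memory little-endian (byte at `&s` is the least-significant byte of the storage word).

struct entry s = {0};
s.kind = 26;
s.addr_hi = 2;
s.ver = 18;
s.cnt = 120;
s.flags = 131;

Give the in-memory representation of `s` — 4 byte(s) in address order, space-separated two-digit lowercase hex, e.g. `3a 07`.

kind (5b) val=26 bits=0x1a at bit 0: 0x0000001a
addr_hi (6b) val=2 bits=0x2 at bit 5: 0x0000005a
ver (5b) val=18 bits=0x12 at bit 11: 0x0000905a
cnt (8b) val=120 bits=0x78 at bit 16: 0x0078905a
flags (8b) val=131 bits=0x83 at bit 24: 0x8378905a
word = 0x8378905a → little-endian bytes:
  [0]=0x5a  [1]=0x90  [2]=0x78  [3]=0x83

5a 90 78 83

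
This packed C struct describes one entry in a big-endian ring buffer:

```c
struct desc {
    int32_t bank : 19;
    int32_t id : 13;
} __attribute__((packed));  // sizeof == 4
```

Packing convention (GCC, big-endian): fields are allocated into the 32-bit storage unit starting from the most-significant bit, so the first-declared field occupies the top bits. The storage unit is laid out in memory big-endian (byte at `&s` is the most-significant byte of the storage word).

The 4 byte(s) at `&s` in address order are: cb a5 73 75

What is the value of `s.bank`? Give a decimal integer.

-107221

[0]=0xcb [1]=0xa5 [2]=0x73 [3]=0x75 (big-endian) → word 0xcba57375
bank:19 @ bit 13 → (0xcba57375>>13)&0x7ffff = 0x65d2b  ←
id:13 @ bit 0 → (0xcba57375>>0)&0x1fff = 0x1375
bank signed 19b, MSB=1: 417067 - 524288 = -107221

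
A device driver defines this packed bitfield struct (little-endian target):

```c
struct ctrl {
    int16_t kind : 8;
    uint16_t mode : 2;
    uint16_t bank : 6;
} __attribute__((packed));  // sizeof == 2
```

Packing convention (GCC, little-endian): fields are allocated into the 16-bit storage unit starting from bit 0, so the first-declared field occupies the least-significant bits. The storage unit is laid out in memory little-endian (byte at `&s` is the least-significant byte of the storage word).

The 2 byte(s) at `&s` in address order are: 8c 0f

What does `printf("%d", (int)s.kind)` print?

-116

[0]=0x8c [1]=0x0f (little-endian) → word 0x0f8c
kind [0+:8] = (word>>0) & 0xff = 140  ←
mode [8+:2] = (word>>8) & 0x3 = 3
bank [10+:6] = (word>>10) & 0x3f = 3
kind signed 8b, MSB=1: 140 - 256 = -116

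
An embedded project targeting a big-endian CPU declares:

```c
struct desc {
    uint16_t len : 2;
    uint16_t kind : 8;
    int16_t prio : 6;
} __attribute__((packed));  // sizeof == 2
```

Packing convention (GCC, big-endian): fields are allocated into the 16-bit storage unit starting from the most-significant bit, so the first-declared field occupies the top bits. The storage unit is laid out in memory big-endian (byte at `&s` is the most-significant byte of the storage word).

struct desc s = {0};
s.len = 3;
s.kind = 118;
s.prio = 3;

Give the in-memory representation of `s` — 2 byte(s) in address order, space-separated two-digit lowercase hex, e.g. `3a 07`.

dd 83

len (2b) val=3 bits=0x3 at bit 14: 0xc000
kind (8b) val=118 bits=0x76 at bit 6: 0xdd80
prio (6b) val=3 bits=0x3 at bit 0: 0xdd83
word = 0xdd83 → big-endian bytes:
  [0]=0xdd  [1]=0x83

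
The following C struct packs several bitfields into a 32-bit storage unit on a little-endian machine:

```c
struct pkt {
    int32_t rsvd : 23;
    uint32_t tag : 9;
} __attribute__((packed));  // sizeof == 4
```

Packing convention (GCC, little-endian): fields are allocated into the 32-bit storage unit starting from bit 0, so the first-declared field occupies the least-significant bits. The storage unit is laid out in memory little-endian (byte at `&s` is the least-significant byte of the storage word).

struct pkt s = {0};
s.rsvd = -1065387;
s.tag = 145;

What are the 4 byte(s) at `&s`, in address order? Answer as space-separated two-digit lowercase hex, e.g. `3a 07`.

55 be ef 48

rsvd (23b) val=-1065387 bits=0x6fbe55 at bit 0: 0x006fbe55
tag (9b) val=145 bits=0x91 at bit 23: 0x48efbe55
word = 0x48efbe55 → little-endian bytes:
  [0]=0x55  [1]=0xbe  [2]=0xef  [3]=0x48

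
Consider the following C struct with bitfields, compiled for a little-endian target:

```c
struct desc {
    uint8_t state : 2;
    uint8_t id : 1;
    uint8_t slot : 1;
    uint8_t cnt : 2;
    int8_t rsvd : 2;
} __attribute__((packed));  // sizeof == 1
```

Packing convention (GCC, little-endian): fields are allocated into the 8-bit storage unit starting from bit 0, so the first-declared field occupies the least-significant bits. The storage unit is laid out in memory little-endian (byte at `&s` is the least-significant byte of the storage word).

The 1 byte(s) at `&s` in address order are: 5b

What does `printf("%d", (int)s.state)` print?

3

[0]=0x5b (little-endian) → word 0x5b
state [0+:2] = (word>>0) & 0x3 = 3  ←
id [2+:1] = (word>>2) & 0x1 = 0
slot [3+:1] = (word>>3) & 0x1 = 1
cnt [4+:2] = (word>>4) & 0x3 = 1
rsvd [6+:2] = (word>>6) & 0x3 = 1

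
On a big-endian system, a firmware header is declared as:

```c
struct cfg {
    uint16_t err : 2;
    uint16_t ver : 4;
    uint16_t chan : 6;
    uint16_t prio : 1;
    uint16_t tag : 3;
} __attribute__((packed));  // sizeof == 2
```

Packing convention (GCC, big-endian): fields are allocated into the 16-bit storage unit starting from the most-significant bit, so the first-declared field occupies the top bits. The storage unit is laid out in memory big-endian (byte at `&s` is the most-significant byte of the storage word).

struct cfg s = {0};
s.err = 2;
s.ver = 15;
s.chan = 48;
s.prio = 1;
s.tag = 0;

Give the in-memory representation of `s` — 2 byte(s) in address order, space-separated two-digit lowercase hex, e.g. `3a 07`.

err:2 = 2 → 0x2 << 14 → word 0x8000
ver:4 = 15 → 0xf << 10 → word 0xbc00
chan:6 = 48 → 0x30 << 4 → word 0xbf00
prio:1 = 1 → 0x1 << 3 → word 0xbf08
tag:3 = 0 → 0x0 << 0 → word 0xbf08
word = 0xbf08 → big-endian bytes:
  [0]=0xbf  [1]=0x08

bf 08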